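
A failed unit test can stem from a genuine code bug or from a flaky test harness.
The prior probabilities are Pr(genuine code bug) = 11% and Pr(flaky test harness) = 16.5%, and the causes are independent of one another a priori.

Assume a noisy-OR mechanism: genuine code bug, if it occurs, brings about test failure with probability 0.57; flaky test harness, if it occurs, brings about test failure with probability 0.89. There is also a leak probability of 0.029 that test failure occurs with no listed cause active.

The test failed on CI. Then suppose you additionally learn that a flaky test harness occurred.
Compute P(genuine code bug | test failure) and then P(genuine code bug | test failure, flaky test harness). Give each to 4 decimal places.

Under noisy-OR, P(test failure | causes) = 1 − (1−0.029)·∏(1−qᵢ) over the active causes.
Weight on genuine code bug=true, given the evidence: 0.053500 + 0.017316 = 0.070816
Denominator P(test failure): 0.029*0.89*0.835 + 0.89319*0.89*0.165 + 0.58247*0.11*0.835 + 0.954072*0.11*0.165 = 0.223532
Posterior = 0.070816 / 0.223532 ≈ 0.3168

Now condition on the additional information:
Weight on genuine code bug=true, given the evidence: 0.954072×0.11 = 0.104948
Normalizer over all consistent configurations: 0.89319×0.89 + 0.954072×0.11 = 0.899887
P(genuine code bug | test failure, flaky test harness) = 0.104948/0.899887 ≈ 0.1166

P(genuine code bug | test failure) ≈ 0.3168; P(genuine code bug | test failure, flaky test harness) ≈ 0.1166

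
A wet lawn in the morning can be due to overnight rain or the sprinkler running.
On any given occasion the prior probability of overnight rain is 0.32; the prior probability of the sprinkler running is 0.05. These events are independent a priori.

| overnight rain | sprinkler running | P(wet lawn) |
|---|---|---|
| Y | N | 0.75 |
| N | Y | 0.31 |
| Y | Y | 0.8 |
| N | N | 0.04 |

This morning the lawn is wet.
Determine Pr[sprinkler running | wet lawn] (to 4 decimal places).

Pr[sprinkler running | wet lawn] ≈ 0.0842

P(wet lawn) = 0.04×0.68×0.95 + 0.31×0.68×0.05 + 0.75×0.32×0.95 + 0.8×0.32×0.05 = 0.025840 + 0.010540 + 0.228000 + 0.012800 = 0.277180
Restricting to configurations with sprinkler running present: 0.010540 + 0.012800 = 0.023340.
So P(sprinkler running | wet lawn) = 0.023340/0.277180 ≈ 0.0842.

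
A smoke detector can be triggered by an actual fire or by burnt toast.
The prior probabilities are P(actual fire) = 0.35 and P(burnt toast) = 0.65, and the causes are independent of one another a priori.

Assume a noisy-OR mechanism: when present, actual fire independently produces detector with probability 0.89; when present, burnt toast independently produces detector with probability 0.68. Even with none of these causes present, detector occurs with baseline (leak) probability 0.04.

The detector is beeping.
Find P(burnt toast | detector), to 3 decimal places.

P(burnt toast | detector) ≈ 0.812

Under noisy-OR, P(detector | causes) = 1 − (1−0.04)·∏(1−qᵢ) over the active causes.
Weight on burnt toast=true, given the evidence: 0.292708 + 0.219812 = 0.512520
Denominator P(detector): 0.04*0.65*0.35 + 0.6928*0.65*0.65 + 0.8944*0.35*0.35 + 0.966208*0.35*0.65 = 0.631184
Posterior = 0.512520 / 0.631184 ≈ 0.812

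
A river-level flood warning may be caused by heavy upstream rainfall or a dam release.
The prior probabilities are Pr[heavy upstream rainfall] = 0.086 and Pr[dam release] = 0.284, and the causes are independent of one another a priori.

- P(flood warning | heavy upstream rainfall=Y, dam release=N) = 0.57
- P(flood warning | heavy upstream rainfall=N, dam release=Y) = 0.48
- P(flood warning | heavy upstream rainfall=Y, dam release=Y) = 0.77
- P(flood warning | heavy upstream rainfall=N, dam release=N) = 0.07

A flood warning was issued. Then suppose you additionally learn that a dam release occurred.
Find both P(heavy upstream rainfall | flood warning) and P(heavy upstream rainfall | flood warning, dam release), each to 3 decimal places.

Weight on heavy upstream rainfall=true, given the evidence: 0.035098 + 0.018806 = 0.053904
Denominator P(flood warning): 0.07×0.914×0.716 + 0.48×0.914×0.284 + 0.57×0.086×0.716 + 0.77×0.086×0.284 = 0.224310
Posterior = 0.053904 / 0.224310 ≈ 0.240

Now also conditioning on dam release=true:
Sum P(flood warning|·) weighted by the priors over both values of heavy upstream rainfall:
  P(flood warning | dam release) = 0.48·0.914 + 0.77·0.086
        = 0.438720 + 0.066220 = 0.504940
The terms with heavy upstream rainfall present sum to 0.066220, so
  P(heavy upstream rainfall | flood warning, dam release) = 0.066220 / 0.504940 ≈ 0.131
— dam release explains away the evidence for heavy upstream rainfall.

P(heavy upstream rainfall | flood warning) ≈ 0.240; P(heavy upstream rainfall | flood warning, dam release) ≈ 0.131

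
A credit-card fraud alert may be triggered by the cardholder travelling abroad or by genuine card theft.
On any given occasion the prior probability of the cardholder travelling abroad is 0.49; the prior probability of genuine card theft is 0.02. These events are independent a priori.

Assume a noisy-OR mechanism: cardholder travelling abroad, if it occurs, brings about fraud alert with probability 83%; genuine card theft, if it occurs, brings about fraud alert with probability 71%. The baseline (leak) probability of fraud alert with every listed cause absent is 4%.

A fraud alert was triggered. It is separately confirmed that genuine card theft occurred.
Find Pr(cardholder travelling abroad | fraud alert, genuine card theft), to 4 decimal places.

Pr(cardholder travelling abroad | fraud alert, genuine card theft) ≈ 0.5592

Under noisy-OR, P(fraud alert | causes) = 1 − (1−0.04)·∏(1−qᵢ) over the active causes.
Numerator (weight on configurations with cardholder travelling abroad): 0.952672·0.49 = 0.466809
The normalizing constant is 0.7216·0.51 + 0.952672·0.49 = 0.834825
Posterior = 0.466809 / 0.834825 ≈ 0.5592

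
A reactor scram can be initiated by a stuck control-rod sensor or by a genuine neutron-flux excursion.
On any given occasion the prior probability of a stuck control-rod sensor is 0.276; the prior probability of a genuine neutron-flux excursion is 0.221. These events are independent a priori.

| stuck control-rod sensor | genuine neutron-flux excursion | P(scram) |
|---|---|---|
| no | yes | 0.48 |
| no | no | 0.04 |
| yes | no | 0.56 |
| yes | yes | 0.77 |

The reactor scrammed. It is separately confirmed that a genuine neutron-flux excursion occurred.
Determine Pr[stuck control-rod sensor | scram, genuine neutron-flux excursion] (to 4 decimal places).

Sum P(scram|·) weighted by the priors over both values of stuck control-rod sensor:
  P(scram | genuine neutron-flux excursion) = 0.48*0.724 + 0.77*0.276
        = 0.347520 + 0.212520 = 0.560040
Configurations with stuck control-rod sensor contribute 0.212520, so
  P(stuck control-rod sensor | scram, genuine neutron-flux excursion) = 0.212520 / 0.560040 ≈ 0.3795

Pr[stuck control-rod sensor | scram, genuine neutron-flux excursion] ≈ 0.3795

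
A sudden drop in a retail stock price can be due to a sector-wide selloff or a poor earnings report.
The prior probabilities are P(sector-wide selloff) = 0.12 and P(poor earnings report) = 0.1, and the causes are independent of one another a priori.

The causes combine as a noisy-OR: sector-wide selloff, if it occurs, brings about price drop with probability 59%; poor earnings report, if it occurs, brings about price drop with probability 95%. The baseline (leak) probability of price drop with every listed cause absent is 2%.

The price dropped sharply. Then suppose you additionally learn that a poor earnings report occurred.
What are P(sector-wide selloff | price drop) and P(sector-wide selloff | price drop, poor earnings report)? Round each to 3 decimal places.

Under noisy-OR, P(price drop | causes) = 1 − (1−0.02)·∏(1−qᵢ) over the active causes.
P(price drop) = 0.02×0.88×0.9 + 0.951×0.88×0.1 + 0.5982×0.12×0.9 + 0.97991×0.12×0.1 = 0.015840 + 0.083688 + 0.064606 + 0.011759 = 0.175893
Of this, 0.076365 comes from 0.064606 + 0.011759 (the sector-wide selloff=true cases).
Hence the posterior is 0.076365/0.175893 ≈ 0.434.

With the extra evidence:
P(price drop | poor earnings report) = 0.951·0.88 + 0.97991·0.12 = 0.836880 + 0.117589 = 0.954469
Restricting to configurations with sector-wide selloff present: 0.97991·0.12 = 0.117589.
P(sector-wide selloff | price drop, poor earnings report) = 0.117589 / 0.954469 ≈ 0.123

P(sector-wide selloff | price drop) ≈ 0.434; P(sector-wide selloff | price drop, poor earnings report) ≈ 0.123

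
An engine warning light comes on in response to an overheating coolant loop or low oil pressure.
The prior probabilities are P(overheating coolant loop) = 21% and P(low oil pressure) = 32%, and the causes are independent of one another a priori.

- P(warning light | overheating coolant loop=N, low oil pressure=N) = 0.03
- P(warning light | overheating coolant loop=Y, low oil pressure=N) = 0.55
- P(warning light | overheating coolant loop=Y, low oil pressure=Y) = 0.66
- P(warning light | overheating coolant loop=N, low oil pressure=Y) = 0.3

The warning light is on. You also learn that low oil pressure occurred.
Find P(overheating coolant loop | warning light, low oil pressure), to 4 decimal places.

P(overheating coolant loop | warning light, low oil pressure) ≈ 0.3690

P(warning light | low oil pressure) = 0.3*0.79 + 0.66*0.21 = 0.237000 + 0.138600 = 0.375600
The overheating coolant loop-present share is 0.66*0.21 = 0.138600.
Hence the posterior is 0.138600/0.375600 ≈ 0.3690.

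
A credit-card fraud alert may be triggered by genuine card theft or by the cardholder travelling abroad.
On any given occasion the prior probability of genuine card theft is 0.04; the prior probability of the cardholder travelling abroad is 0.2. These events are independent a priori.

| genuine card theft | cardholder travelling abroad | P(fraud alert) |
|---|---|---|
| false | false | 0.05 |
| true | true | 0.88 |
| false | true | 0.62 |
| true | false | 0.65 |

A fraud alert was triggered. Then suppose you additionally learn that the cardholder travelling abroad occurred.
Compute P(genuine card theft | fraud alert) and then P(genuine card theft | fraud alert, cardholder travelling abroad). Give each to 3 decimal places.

Weight on genuine card theft=true, given the evidence: 0.020800 + 0.007040 = 0.027840
Normalizer over all consistent configurations: 0.05·0.96·0.8 + 0.62·0.96·0.2 + 0.65·0.04·0.8 + 0.88·0.04·0.2 = 0.185280
Posterior = 0.027840 / 0.185280 ≈ 0.150

Now also conditioning on cardholder travelling abroad=true:
P(fraud alert | cardholder travelling abroad) = 0.62×0.96 + 0.88×0.04 = 0.595200 + 0.035200 = 0.630400
Restricting to configurations with genuine card theft present: 0.88×0.04 = 0.035200.
So P(genuine card theft | fraud alert, cardholder travelling abroad) = 0.035200/0.630400 ≈ 0.056.
The drop from 0.150 to 0.056 is the explaining-away (discounting) effect.

P(genuine card theft | fraud alert) ≈ 0.150; P(genuine card theft | fraud alert, cardholder travelling abroad) ≈ 0.056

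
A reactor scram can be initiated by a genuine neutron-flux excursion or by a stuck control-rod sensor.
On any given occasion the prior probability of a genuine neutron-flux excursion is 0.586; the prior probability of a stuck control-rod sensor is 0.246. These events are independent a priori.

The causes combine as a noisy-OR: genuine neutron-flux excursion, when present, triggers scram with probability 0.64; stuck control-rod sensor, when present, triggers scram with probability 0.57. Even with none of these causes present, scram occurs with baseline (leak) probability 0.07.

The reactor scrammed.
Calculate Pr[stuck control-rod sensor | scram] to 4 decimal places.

Pr[stuck control-rod sensor | scram] ≈ 0.3688

Under noisy-OR, P(scram | causes) = 1 − (1−0.07)·∏(1−qᵢ) over the active causes.
P(scram) = 0.07*0.414*0.754 + 0.6001*0.414*0.246 + 0.6652*0.586*0.754 + 0.856036*0.586*0.246 = 0.021851 + 0.061117 + 0.293915 + 0.123403 = 0.500286
The stuck control-rod sensor-present share is 0.061117 + 0.123403 = 0.184520.
P(stuck control-rod sensor | scram) = 0.184520 / 0.500286 ≈ 0.3688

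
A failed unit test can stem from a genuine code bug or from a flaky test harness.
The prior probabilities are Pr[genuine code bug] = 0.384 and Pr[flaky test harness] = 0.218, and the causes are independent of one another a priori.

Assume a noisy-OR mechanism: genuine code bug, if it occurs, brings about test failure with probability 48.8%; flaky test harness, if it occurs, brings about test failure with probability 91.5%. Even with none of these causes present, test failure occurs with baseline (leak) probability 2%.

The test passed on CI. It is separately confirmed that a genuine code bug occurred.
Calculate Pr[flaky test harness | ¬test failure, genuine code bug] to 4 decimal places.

Under noisy-OR, P(test failure | causes) = 1 − (1−0.02)·∏(1−qᵢ) over the active causes.
P(¬test failure | genuine code bug) = 0.50176×0.782 + 0.04265×0.218 = 0.392376 + 0.009298 = 0.401674
Of this, 0.009298 comes from 0.04265×0.218 (the flaky test harness=true cases).
P(flaky test harness | ¬test failure, genuine code bug) = 0.009298 / 0.401674 ≈ 0.0231

Pr[flaky test harness | ¬test failure, genuine code bug] ≈ 0.0231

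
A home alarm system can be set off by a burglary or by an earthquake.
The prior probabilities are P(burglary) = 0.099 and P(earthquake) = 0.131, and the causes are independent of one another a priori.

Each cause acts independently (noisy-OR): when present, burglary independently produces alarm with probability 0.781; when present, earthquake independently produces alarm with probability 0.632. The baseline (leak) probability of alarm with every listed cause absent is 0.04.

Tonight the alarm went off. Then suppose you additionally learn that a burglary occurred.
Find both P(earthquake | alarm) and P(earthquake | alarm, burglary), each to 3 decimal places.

Under noisy-OR, P(alarm | causes) = 1 − (1−0.04)·∏(1−qᵢ) over the active causes.
Numerator (weight on configurations with earthquake): 0.076333 + 0.011966 = 0.088299
The normalizing constant is 0.04·0.901·0.869 + 0.64672·0.901·0.131 + 0.78976·0.099·0.869 + 0.922632·0.099·0.131 = 0.187562
P(earthquake | alarm) = 0.088299/0.187562 ≈ 0.471

With the extra evidence:
P(alarm | burglary) = 0.78976·0.869 + 0.922632·0.131 = 0.686301 + 0.120865 = 0.807166
Restricting to configurations with earthquake present: 0.922632·0.131 = 0.120865.
P(earthquake | alarm, burglary) = 0.120865 / 0.807166 ≈ 0.150
— burglary explains away the evidence for earthquake.

P(earthquake | alarm) ≈ 0.471; P(earthquake | alarm, burglary) ≈ 0.150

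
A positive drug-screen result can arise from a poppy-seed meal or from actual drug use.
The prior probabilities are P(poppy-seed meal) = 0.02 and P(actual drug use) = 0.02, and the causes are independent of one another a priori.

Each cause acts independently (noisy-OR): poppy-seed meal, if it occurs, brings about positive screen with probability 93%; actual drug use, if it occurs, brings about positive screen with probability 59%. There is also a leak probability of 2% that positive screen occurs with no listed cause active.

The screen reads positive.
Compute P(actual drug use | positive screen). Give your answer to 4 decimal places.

Under noisy-OR, P(positive screen | causes) = 1 − (1−0.02)·∏(1−qᵢ) over the active causes.
Numerator (weight on configurations with actual drug use): 0.011725 + 0.000389 = 0.012114
The normalizing constant is 0.02*0.98*0.98 + 0.5982*0.98*0.02 + 0.9314*0.02*0.98 + 0.971874*0.02*0.02 = 0.049577
P(actual drug use | positive screen) = 0.012114/0.049577 ≈ 0.2443

P(actual drug use | positive screen) ≈ 0.2443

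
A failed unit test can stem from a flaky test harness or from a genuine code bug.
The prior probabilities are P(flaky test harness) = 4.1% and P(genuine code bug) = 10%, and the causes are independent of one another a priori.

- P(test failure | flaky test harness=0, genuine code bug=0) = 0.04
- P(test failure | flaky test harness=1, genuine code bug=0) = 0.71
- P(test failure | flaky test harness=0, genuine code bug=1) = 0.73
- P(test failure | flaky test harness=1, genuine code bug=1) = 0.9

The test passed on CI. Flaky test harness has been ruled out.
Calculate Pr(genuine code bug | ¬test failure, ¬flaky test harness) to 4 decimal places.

By total probability over both values of genuine code bug:
  P(¬test failure | ¬flaky test harness) = 0.96*0.9 + 0.27*0.1
        = 0.864000 + 0.027000 = 0.891000
The terms with genuine code bug present sum to 0.027000, so
  P(genuine code bug | ¬test failure, ¬flaky test harness) = 0.027000 / 0.891000 ≈ 0.0303

Pr(genuine code bug | ¬test failure, ¬flaky test harness) ≈ 0.0303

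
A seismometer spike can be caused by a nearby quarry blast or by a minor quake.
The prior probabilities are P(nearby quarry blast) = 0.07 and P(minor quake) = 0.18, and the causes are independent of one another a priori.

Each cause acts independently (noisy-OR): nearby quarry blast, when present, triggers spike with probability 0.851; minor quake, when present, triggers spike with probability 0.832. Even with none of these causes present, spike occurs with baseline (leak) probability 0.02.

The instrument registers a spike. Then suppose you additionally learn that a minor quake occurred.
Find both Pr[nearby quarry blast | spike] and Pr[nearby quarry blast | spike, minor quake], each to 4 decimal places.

Under noisy-OR, P(spike | causes) = 1 − (1−0.02)·∏(1−qᵢ) over the active causes.
Enumerate the 4 (nearby quarry blast, minor quake) configurations and weight by the priors:
  P(spike) = 0.02×0.93×0.82 + 0.83536×0.93×0.18 + 0.85398×0.07×0.82 + 0.975469×0.07×0.18
        = 0.015252 + 0.139839 + 0.049018 + 0.012291 = 0.216400
Configurations with nearby quarry blast contribute 0.061309, so
  P(nearby quarry blast | spike) = 0.061309 / 0.216400 ≈ 0.2833

Now also conditioning on minor quake=true:
Numerator (weight on configurations with nearby quarry blast): 0.975469*0.07 = 0.068283
The normalizing constant is 0.83536*0.93 + 0.975469*0.07 = 0.845168
P(nearby quarry blast | spike, minor quake) = 0.068283/0.845168 ≈ 0.0808
Conditioning on minor quake lowers the posterior on nearby quarry blast: the classic explaining-away effect in a common-effect structure.

Pr[nearby quarry blast | spike] ≈ 0.2833; Pr[nearby quarry blast | spike, minor quake] ≈ 0.0808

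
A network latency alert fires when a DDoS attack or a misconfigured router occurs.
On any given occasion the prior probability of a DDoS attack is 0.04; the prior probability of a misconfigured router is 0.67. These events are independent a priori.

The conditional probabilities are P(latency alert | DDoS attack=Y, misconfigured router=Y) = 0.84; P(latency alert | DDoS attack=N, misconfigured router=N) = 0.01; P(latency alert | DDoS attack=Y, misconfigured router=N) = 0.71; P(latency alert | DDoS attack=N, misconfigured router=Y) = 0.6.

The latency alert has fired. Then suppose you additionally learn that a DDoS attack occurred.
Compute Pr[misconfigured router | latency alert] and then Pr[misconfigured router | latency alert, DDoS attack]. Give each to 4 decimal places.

P(latency alert) = 0.01·0.96·0.33 + 0.6·0.96·0.67 + 0.71·0.04·0.33 + 0.84·0.04·0.67 = 0.003168 + 0.385920 + 0.009372 + 0.022512 = 0.420972
The misconfigured router-present share is 0.385920 + 0.022512 = 0.408432.
So P(misconfigured router | latency alert) = 0.408432/0.420972 ≈ 0.9702.

With the extra evidence:
Sum P(latency alert|·) weighted by the priors over both values of misconfigured router:
  P(latency alert | DDoS attack) = 0.71×0.33 + 0.84×0.67
        = 0.234300 + 0.562800 = 0.797100
The terms with misconfigured router present sum to 0.562800, so
  P(misconfigured router | latency alert, DDoS attack) = 0.562800 / 0.797100 ≈ 0.7061

Pr[misconfigured router | latency alert] ≈ 0.9702; Pr[misconfigured router | latency alert, DDoS attack] ≈ 0.7061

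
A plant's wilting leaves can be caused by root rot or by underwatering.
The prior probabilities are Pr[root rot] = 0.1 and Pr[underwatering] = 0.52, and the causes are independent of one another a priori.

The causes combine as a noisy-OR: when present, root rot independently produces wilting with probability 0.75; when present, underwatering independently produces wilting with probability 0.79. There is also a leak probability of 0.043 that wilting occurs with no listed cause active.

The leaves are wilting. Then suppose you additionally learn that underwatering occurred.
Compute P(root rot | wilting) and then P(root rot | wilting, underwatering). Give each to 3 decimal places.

Under noisy-OR, P(wilting | causes) = 1 − (1−0.043)·∏(1−qᵢ) over the active causes.
For the numerator, keep only root rot=true terms: 0.036516 + 0.049387 = 0.085903
Denominator P(wilting): 0.043*0.9*0.48 + 0.79903*0.9*0.52 + 0.76075*0.1*0.48 + 0.949758*0.1*0.52 = 0.478425
Posterior = 0.085903 / 0.478425 ≈ 0.180

Now condition on the additional information:
By total probability over both values of root rot:
  P(wilting | underwatering) = 0.79903*0.9 + 0.949758*0.1
        = 0.719127 + 0.094976 = 0.814103
Keeping only the root rot-present terms gives 0.094976, so
  P(root rot | wilting, underwatering) = 0.094976 / 0.814103 ≈ 0.117

P(root rot | wilting) ≈ 0.180; P(root rot | wilting, underwatering) ≈ 0.117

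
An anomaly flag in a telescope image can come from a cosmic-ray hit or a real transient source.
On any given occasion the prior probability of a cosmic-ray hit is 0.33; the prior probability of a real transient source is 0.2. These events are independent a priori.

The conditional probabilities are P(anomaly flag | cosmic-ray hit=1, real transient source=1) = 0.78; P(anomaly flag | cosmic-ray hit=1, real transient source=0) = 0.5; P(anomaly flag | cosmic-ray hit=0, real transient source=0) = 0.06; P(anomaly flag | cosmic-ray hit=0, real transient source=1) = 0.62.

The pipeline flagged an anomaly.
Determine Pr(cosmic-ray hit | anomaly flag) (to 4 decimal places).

Pr(cosmic-ray hit | anomaly flag) ≈ 0.6142

P(anomaly flag) = 0.06×0.67×0.8 + 0.62×0.67×0.2 + 0.5×0.33×0.8 + 0.78×0.33×0.2 = 0.032160 + 0.083080 + 0.132000 + 0.051480 = 0.298720
The cosmic-ray hit-present share is 0.132000 + 0.051480 = 0.183480.
Hence the posterior is 0.183480/0.298720 ≈ 0.6142.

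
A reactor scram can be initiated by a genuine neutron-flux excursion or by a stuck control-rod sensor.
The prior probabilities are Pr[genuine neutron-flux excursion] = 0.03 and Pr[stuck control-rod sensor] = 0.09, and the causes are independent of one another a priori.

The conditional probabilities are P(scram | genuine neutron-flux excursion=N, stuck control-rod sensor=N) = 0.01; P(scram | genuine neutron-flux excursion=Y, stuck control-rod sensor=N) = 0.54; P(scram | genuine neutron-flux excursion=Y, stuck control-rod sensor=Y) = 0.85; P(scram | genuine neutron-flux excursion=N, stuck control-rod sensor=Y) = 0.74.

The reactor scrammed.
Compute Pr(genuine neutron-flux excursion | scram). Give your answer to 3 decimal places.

Pr(genuine neutron-flux excursion | scram) ≈ 0.188

By total probability over the 4 (genuine neutron-flux excursion, stuck control-rod sensor) configurations:
  P(scram) = 0.01*0.97*0.91 + 0.74*0.97*0.09 + 0.54*0.03*0.91 + 0.85*0.03*0.09
        = 0.008827 + 0.064602 + 0.014742 + 0.002295 = 0.090466
Configurations with genuine neutron-flux excursion contribute 0.017037, so
  P(genuine neutron-flux excursion | scram) = 0.017037 / 0.090466 ≈ 0.188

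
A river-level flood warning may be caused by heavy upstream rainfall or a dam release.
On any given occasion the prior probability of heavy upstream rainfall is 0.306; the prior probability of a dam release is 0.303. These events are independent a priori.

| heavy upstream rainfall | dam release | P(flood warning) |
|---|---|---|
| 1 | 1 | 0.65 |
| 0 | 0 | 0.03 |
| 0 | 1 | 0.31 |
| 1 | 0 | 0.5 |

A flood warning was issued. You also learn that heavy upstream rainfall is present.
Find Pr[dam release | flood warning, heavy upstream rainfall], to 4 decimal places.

Enumerate both values of dam release and weight by the priors:
  P(flood warning | heavy upstream rainfall) = 0.5·0.697 + 0.65·0.303
        = 0.348500 + 0.196950 = 0.545450
Keeping only the dam release-present terms gives 0.196950, so
  P(dam release | flood warning, heavy upstream rainfall) = 0.196950 / 0.545450 ≈ 0.3611

Pr[dam release | flood warning, heavy upstream rainfall] ≈ 0.3611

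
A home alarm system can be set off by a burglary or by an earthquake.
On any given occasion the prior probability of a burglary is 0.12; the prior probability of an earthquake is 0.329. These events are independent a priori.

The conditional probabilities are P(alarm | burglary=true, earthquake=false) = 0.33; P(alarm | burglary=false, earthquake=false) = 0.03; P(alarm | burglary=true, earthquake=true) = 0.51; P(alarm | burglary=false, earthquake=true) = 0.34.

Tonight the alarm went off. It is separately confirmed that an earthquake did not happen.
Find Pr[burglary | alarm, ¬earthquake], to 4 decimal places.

P(alarm | ¬earthquake) = 0.03×0.88 + 0.33×0.12 = 0.026400 + 0.039600 = 0.066000
The burglary-present share is 0.33×0.12 = 0.039600.
Hence the posterior is 0.039600/0.066000 ≈ 0.6000.

Pr[burglary | alarm, ¬earthquake] ≈ 0.6000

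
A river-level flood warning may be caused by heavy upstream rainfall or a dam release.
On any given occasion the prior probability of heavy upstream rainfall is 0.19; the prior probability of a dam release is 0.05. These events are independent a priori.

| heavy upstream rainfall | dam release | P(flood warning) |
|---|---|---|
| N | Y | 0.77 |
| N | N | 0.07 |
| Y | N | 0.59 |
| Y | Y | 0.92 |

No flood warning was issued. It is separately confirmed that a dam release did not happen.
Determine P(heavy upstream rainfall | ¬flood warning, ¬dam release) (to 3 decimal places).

P(heavy upstream rainfall | ¬flood warning, ¬dam release) ≈ 0.094

Sum P(¬flood warning|·) weighted by the priors over both values of heavy upstream rainfall:
  P(¬flood warning | ¬dam release) = 0.93·0.81 + 0.41·0.19
        = 0.753300 + 0.077900 = 0.831200
The terms with heavy upstream rainfall present sum to 0.077900, so
  P(heavy upstream rainfall | ¬flood warning, ¬dam release) = 0.077900 / 0.831200 ≈ 0.094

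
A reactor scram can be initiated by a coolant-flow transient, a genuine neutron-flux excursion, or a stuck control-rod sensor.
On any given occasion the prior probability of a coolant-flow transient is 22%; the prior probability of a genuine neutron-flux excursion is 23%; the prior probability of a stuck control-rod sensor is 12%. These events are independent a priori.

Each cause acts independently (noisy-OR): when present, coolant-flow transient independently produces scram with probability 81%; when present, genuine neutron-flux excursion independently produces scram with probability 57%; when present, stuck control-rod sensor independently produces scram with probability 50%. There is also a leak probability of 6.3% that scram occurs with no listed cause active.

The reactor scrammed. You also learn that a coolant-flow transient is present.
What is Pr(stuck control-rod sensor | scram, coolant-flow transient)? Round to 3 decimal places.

Pr(stuck control-rod sensor | scram, coolant-flow transient) ≈ 0.130

Under noisy-OR, P(scram | causes) = 1 − (1−0.063)·∏(1−qᵢ) over the active causes.
Enumerate the 4 (genuine neutron-flux excursion, stuck control-rod sensor) configurations and weight by the priors:
  P(scram | coolant-flow transient) = 0.82197*0.77*0.88 + 0.910985*0.77*0.12 + 0.923447*0.23*0.88 + 0.961724*0.23*0.12
        = 0.556967 + 0.084175 + 0.186906 + 0.026544 = 0.854592
Configurations with stuck control-rod sensor contribute 0.110719, so
  P(stuck control-rod sensor | scram, coolant-flow transient) = 0.110719 / 0.854592 ≈ 0.130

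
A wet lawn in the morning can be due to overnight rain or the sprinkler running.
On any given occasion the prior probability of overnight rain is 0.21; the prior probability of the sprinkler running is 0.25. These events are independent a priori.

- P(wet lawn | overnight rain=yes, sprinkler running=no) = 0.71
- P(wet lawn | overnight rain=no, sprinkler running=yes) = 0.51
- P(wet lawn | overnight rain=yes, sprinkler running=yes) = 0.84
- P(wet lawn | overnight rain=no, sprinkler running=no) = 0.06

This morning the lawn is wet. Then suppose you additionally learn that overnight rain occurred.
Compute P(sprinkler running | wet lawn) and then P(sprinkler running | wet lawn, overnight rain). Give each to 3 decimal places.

Enumerate the 4 (overnight rain, sprinkler running) configurations and weight by the priors:
  P(wet lawn) = 0.06·0.79·0.75 + 0.51·0.79·0.25 + 0.71·0.21·0.75 + 0.84·0.21·0.25
        = 0.035550 + 0.100725 + 0.111825 + 0.044100 = 0.292200
Keeping only the sprinkler running-present terms gives 0.144825, so
  P(sprinkler running | wet lawn) = 0.144825 / 0.292200 ≈ 0.496

Now also conditioning on overnight rain=true:
For the numerator, keep only sprinkler running=true terms: 0.84·0.25 = 0.210000
Denominator P(wet lawn | overnight rain): 0.71·0.75 + 0.84·0.25 = 0.742500
Posterior = 0.210000 / 0.742500 ≈ 0.283

P(sprinkler running | wet lawn) ≈ 0.496; P(sprinkler running | wet lawn, overnight rain) ≈ 0.283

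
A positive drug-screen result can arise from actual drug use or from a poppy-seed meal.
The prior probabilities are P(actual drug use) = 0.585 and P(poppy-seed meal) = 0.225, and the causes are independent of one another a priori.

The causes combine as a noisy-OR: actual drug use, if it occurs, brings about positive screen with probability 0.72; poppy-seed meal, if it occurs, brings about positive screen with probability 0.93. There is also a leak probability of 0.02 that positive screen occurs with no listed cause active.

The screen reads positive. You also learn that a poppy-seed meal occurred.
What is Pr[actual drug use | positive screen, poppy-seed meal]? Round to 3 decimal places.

Pr[actual drug use | positive screen, poppy-seed meal] ≈ 0.597

Under noisy-OR, P(positive screen | causes) = 1 − (1−0.02)·∏(1−qᵢ) over the active causes.
P(positive screen | poppy-seed meal) = 0.9314*0.415 + 0.980792*0.585 = 0.386531 + 0.573763 = 0.960294
Restricting to configurations with actual drug use present: 0.980792*0.585 = 0.573763.
P(actual drug use | positive screen, poppy-seed meal) = 0.573763 / 0.960294 ≈ 0.597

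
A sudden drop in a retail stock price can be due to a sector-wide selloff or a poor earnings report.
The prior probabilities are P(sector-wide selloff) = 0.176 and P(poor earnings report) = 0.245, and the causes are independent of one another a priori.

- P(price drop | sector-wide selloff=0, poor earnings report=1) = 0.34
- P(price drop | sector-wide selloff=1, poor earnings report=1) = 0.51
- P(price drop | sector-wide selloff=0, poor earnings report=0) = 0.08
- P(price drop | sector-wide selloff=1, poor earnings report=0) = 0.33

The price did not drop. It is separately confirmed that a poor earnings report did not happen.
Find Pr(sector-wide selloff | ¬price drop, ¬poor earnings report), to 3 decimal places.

Pr(sector-wide selloff | ¬price drop, ¬poor earnings report) ≈ 0.135

For the numerator, keep only sector-wide selloff=true terms: 0.67·0.176 = 0.117920
The normalizing constant is 0.92·0.824 + 0.67·0.176 = 0.876000
Posterior = 0.117920 / 0.876000 ≈ 0.135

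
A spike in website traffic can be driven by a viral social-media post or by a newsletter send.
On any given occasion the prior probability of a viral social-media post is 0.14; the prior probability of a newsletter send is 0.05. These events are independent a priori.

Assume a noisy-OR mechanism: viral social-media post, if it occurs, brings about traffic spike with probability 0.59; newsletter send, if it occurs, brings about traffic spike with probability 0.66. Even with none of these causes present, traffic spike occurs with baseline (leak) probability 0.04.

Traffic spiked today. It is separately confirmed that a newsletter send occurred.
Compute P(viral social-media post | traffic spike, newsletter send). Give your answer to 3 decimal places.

Under noisy-OR, P(traffic spike | causes) = 1 − (1−0.04)·∏(1−qᵢ) over the active causes.
Weight on viral social-media post=true, given the evidence: 0.866176*0.14 = 0.121265
The normalizing constant is 0.6736*0.86 + 0.866176*0.14 = 0.700561
P(viral social-media post | traffic spike, newsletter send) = 0.121265/0.700561 ≈ 0.173

P(viral social-media post | traffic spike, newsletter send) ≈ 0.173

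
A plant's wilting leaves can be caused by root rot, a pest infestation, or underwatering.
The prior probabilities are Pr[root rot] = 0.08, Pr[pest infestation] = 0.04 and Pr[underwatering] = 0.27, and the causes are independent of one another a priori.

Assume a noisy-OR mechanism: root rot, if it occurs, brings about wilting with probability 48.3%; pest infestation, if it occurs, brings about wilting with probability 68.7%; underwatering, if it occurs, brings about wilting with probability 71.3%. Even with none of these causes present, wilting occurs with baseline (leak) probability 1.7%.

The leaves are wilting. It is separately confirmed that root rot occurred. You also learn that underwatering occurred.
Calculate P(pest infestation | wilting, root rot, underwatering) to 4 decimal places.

P(pest infestation | wilting, root rot, underwatering) ≈ 0.0445

Under noisy-OR, P(wilting | causes) = 1 − (1−0.017)·∏(1−qᵢ) over the active causes.
By total probability over both values of pest infestation:
  P(wilting | root rot, underwatering) = 0.854143×0.96 + 0.954347×0.04
        = 0.819977 + 0.038174 = 0.858151
The terms with pest infestation present sum to 0.038174, so
  P(pest infestation | wilting, root rot, underwatering) = 0.038174 / 0.858151 ≈ 0.0445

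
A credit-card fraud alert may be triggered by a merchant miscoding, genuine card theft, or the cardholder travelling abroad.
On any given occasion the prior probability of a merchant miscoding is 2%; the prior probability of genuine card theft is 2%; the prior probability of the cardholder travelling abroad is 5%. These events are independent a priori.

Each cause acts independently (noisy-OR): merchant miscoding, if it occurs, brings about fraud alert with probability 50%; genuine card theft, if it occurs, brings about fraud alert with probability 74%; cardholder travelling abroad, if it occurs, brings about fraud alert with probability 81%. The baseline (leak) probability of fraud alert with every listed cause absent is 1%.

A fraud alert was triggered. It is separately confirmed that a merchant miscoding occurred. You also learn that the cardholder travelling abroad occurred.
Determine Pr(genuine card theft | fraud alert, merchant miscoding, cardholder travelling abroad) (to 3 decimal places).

Pr(genuine card theft | fraud alert, merchant miscoding, cardholder travelling abroad) ≈ 0.022

Under noisy-OR, P(fraud alert | causes) = 1 − (1−0.01)·∏(1−qᵢ) over the active causes.
P(fraud alert | merchant miscoding, cardholder travelling abroad) = 0.90595·0.98 + 0.975547·0.02 = 0.887831 + 0.019511 = 0.907342
Restricting to configurations with genuine card theft present: 0.975547·0.02 = 0.019511.
P(genuine card theft | fraud alert, merchant miscoding, cardholder travelling abroad) = 0.019511 / 0.907342 ≈ 0.022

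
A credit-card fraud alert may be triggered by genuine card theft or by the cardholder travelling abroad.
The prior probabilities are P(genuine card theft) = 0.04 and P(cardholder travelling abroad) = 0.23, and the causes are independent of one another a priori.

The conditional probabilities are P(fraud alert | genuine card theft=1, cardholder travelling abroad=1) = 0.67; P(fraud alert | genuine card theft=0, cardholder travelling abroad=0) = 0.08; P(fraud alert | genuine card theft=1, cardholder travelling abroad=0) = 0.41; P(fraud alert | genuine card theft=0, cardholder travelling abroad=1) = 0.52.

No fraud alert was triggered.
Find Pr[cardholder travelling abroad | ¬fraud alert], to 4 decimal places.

Pr[cardholder travelling abroad | ¬fraud alert] ≈ 0.1351

Numerator (weight on configurations with cardholder travelling abroad): 0.105984 + 0.003036 = 0.109020
Normalizer over all consistent configurations: 0.92*0.96*0.77 + 0.48*0.96*0.23 + 0.59*0.04*0.77 + 0.33*0.04*0.23 = 0.807256
Posterior = 0.109020 / 0.807256 ≈ 0.1351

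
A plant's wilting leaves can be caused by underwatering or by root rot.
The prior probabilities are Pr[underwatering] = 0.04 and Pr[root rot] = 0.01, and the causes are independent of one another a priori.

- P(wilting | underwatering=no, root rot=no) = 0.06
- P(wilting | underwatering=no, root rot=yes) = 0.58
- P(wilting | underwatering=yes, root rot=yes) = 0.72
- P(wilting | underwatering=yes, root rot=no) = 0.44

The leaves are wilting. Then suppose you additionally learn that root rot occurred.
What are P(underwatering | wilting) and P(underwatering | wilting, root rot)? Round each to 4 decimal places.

P(underwatering | wilting) ≈ 0.2206; P(underwatering | wilting, root rot) ≈ 0.0492

Enumerate the 4 (underwatering, root rot) configurations and weight by the priors:
  P(wilting) = 0.06·0.96·0.99 + 0.58·0.96·0.01 + 0.44·0.04·0.99 + 0.72·0.04·0.01
        = 0.057024 + 0.005568 + 0.017424 + 0.000288 = 0.080304
The terms with underwatering present sum to 0.017712, so
  P(underwatering | wilting) = 0.017712 / 0.080304 ≈ 0.2206

With the extra evidence:
P(wilting | root rot) = 0.58·0.96 + 0.72·0.04 = 0.556800 + 0.028800 = 0.585600
The underwatering-present share is 0.72·0.04 = 0.028800.
Hence the posterior is 0.028800/0.585600 ≈ 0.0492.
The drop from 0.2206 to 0.0492 is the explaining-away (discounting) effect.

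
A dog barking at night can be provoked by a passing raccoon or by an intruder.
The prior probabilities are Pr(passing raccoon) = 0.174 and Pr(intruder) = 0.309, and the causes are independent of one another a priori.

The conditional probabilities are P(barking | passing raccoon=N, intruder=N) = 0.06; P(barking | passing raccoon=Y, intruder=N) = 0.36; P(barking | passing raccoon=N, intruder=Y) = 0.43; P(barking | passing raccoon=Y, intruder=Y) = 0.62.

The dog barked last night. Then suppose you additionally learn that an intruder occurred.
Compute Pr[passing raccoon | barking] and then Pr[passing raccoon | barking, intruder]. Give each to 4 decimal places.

For the numerator, keep only passing raccoon=true terms: 0.043284 + 0.033335 = 0.076619
Denominator P(barking): 0.06·0.826·0.691 + 0.43·0.826·0.309 + 0.36·0.174·0.691 + 0.62·0.174·0.309 = 0.220616
Posterior = 0.076619 / 0.220616 ≈ 0.3473

Now also conditioning on intruder=true:
Sum P(barking|·) weighted by the priors over both values of passing raccoon:
  P(barking | intruder) = 0.43*0.826 + 0.62*0.174
        = 0.355180 + 0.107880 = 0.463060
Configurations with passing raccoon contribute 0.107880, so
  P(passing raccoon | barking, intruder) = 0.107880 / 0.463060 ≈ 0.2330

Pr[passing raccoon | barking] ≈ 0.3473; Pr[passing raccoon | barking, intruder] ≈ 0.2330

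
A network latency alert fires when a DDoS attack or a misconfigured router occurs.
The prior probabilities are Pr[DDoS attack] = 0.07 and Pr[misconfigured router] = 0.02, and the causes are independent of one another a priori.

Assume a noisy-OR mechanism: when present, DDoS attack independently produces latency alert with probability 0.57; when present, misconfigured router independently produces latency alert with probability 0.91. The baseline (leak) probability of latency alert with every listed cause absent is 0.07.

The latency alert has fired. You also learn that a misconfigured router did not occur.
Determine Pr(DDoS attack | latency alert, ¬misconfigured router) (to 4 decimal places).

Under noisy-OR, P(latency alert | causes) = 1 − (1−0.07)·∏(1−qᵢ) over the active causes.
P(latency alert | ¬misconfigured router) = 0.07×0.93 + 0.6001×0.07 = 0.065100 + 0.042007 = 0.107107
Of this, 0.042007 comes from 0.6001×0.07 (the DDoS attack=true cases).
P(DDoS attack | latency alert, ¬misconfigured router) = 0.042007 / 0.107107 ≈ 0.3922

Pr(DDoS attack | latency alert, ¬misconfigured router) ≈ 0.3922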